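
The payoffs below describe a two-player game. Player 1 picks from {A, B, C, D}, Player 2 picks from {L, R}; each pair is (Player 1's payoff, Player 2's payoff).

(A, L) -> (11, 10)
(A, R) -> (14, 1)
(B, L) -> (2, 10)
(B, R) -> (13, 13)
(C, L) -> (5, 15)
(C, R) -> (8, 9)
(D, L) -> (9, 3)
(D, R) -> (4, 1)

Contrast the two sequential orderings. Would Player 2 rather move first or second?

If Player 1 leads: Player 2's best replies are A→L, B→R, C→L, D→L; Player 1's induced payoffs 11, 13, 5, 9; outcome (B, R), payoffs (13, 13).
If Player 2 leads: Player 1's best replies are L→A, R→A; Player 2's induced payoffs 10, 1; outcome (A, L), payoffs (11, 10).
Player 2 gets 10 moving first and 13 moving second, so Player 2 prefers to move second.

second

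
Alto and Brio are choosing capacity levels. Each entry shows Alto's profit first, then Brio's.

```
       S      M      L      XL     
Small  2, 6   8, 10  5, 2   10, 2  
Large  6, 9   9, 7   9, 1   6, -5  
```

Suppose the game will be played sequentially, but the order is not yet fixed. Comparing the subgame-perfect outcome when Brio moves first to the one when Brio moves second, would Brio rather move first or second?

second

If Alto leads: Brio's best replies are Small→M, Large→S; Alto's induced payoffs 8, 6; outcome (Small, M), payoffs (8, 10).
If Brio leads: Alto's best replies are S→Large, M→Large, L→Large, XL→Small; Brio's induced payoffs 9, 7, 1, 2; outcome (Large, S), payoffs (6, 9).
Brio gets 9 moving first and 10 moving second, so Brio prefers to move second.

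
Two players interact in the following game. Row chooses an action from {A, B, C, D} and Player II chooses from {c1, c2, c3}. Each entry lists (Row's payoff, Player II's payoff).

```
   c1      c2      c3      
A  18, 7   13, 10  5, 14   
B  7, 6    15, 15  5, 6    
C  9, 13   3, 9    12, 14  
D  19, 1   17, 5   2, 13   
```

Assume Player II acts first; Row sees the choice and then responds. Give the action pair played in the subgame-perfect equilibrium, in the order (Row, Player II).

Solve by backward induction (Player II leads).
- c1: Row compares 18, 7, 9, 19 and picks D; Player II would get 1.
- c2: Row compares 13, 15, 3, 17 and picks D; Player II would get 5.
- c3: Row compares 5, 5, 12, 2 and picks C; Player II would get 14.
Maximizing over 1, 5, 14, Player II chooses c3. Subgame-perfect outcome: (C, c3) with payoffs (12, 14).

(C, c3)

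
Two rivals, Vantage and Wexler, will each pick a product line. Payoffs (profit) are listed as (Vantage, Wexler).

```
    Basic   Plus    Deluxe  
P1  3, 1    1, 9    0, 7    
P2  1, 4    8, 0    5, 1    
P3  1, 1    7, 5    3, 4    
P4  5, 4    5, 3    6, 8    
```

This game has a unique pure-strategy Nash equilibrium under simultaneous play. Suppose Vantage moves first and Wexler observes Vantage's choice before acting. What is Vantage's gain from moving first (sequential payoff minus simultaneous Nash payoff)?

1

Wexler best-responds to each possible Vantage move:
- P1 → Wexler plays Plus (best of 1, 9, 7); Vantage gets 1.
- P2 → Wexler plays Basic (best of 4, 0, 1); Vantage gets 1.
- P3 → Wexler plays Plus (best of 1, 5, 4); Vantage gets 7.
- P4 → Wexler plays Deluxe (best of 4, 3, 8); Vantage gets 6.
Among 1, 1, 7, 6, the best is 7 at P3. Subgame-perfect outcome: (P3, Plus) with payoffs (7, 5).
Under simultaneous play:
Vantage's best replies: Basic→P4; Plus→P2; Deluxe→P4.
Wexler's best replies: P1→Plus; P2→Basic; P3→Plus; P4→Deluxe.
The unique mutual best reply is (P4, Deluxe), giving (6, 8).
Vantage's commitment gain: 7 − 6 = 1.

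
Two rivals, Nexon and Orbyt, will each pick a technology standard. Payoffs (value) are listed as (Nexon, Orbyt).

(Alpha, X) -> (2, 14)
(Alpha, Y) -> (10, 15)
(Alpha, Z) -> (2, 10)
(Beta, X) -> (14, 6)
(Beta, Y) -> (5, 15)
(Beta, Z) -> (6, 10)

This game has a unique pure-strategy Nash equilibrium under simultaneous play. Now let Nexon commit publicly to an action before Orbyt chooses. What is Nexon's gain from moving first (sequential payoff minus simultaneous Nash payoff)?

0

Work backward from Orbyt's decision.
- Alpha: Orbyt compares 14, 15, 10 and picks Y; Nexon would get 10.
- Beta: Orbyt compares 6, 15, 10 and picks Y; Nexon would get 5.
Nexon's induced payoffs are 10, 5, so Nexon commits to Alpha. Subgame-perfect outcome: (Alpha, Y) with payoffs (10, 15).
For the simultaneous game, intersect best replies.
Nexon's best replies: X→Beta; Y→Alpha; Z→Beta.
Orbyt's best replies: Alpha→Y; Beta→Y.
Only (Alpha, Y) has each player best-responding; Nash payoffs (10, 15).
Nexon's commitment gain: 10 − 10 = 0.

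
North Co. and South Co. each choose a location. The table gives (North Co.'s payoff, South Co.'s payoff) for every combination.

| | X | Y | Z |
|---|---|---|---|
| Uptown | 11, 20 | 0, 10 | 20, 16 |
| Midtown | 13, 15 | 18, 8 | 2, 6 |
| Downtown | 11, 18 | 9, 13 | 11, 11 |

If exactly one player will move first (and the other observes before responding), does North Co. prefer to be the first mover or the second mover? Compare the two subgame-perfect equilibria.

second

If North Co. leads: South Co.'s best replies are Uptown→X, Midtown→X, Downtown→X; North Co.'s induced payoffs 11, 13, 11; outcome (Midtown, X), payoffs (13, 15).
If South Co. leads: North Co.'s best replies are X→Midtown, Y→Midtown, Z→Uptown; South Co.'s induced payoffs 15, 8, 16; outcome (Uptown, Z), payoffs (20, 16).
North Co. gets 13 moving first and 20 moving second, so North Co. prefers to move second.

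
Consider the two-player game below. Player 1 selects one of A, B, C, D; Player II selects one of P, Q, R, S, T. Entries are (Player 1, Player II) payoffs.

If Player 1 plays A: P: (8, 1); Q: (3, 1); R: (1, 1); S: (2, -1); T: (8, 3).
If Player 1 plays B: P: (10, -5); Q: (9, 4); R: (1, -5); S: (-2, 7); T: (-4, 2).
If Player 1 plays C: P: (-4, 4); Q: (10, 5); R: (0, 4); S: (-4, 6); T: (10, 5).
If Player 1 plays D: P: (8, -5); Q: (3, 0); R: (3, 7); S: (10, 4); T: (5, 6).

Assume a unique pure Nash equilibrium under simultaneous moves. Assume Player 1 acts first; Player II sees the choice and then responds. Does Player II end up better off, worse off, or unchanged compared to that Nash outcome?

worse off

Backward induction with Player 1 moving first.
- A → Player II plays T (best of 1, 1, 1, -1, 3); Player 1 gets 8.
- B → Player II plays S (best of -5, 4, -5, 7, 2); Player 1 gets -2.
- C → Player II plays S (best of 4, 5, 4, 6, 5); Player 1 gets -4.
- D → Player II plays R (best of -5, 0, 7, 4, 6); Player 1 gets 3.
Among 8, -2, -4, 3, the best is 8 at A. Subgame-perfect outcome: (A, T) with payoffs (8, 3).
For the simultaneous game, intersect best replies.
Player 1's best replies: P→B; Q→C; R→D; S→D; T→C.
Player II's best replies: A→T; B→S; C→S; D→R.
Only (D, R) has each player best-responding; Nash payoffs (3, 7).
Player II earns 3 sequentially versus 7 at the Nash outcome: worse off.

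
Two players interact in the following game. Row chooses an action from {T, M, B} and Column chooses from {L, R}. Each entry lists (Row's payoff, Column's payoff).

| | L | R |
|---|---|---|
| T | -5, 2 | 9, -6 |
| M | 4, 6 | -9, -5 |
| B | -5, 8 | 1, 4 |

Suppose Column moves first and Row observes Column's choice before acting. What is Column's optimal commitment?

L

Row best-responds to each possible Column move:
- L: Row compares -5, 4, -5 and picks M; Column would get 6.
- R: Row compares 9, -9, 1 and picks T; Column would get -6.
Maximizing over 6, -6, Column chooses L. Subgame-perfect outcome: (M, L) with payoffs (4, 6).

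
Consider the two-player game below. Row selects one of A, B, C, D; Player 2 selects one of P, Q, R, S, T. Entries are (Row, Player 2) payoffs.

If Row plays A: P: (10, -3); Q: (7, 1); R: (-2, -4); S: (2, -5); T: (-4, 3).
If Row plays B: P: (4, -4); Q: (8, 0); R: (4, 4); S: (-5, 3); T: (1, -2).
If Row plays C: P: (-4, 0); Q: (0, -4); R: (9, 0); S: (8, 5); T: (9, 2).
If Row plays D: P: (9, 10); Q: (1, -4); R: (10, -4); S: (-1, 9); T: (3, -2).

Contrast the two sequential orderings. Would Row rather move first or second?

If Row leads: Player 2's best replies are A→T, B→R, C→S, D→P; Row's induced payoffs -4, 4, 8, 9; outcome (D, P), payoffs (9, 10).
If Player 2 leads: Row's best replies are P→A, Q→B, R→D, S→C, T→C; Player 2's induced payoffs -3, 0, -4, 5, 2; outcome (C, S), payoffs (8, 5).
Row gets 9 moving first and 8 moving second, so Row prefers to move first.

first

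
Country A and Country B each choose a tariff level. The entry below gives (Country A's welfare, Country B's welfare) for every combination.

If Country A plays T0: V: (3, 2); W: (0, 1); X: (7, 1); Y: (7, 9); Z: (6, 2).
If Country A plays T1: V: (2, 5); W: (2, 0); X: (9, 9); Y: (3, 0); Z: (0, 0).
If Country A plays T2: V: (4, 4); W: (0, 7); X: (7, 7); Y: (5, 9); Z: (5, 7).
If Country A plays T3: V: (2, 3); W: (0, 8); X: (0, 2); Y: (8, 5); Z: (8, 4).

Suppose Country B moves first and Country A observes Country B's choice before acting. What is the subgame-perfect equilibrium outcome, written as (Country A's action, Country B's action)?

(T1, X)

Solve by backward induction (Country B leads).
- V: BR = T2, leader payoff 4.
- W: BR = T1, leader payoff 0.
- X: BR = T1, leader payoff 9.
- Y: BR = T3, leader payoff 5.
- Z: BR = T3, leader payoff 4.
Country B's induced payoffs are 4, 0, 9, 5, 4, so Country B commits to X. Subgame-perfect outcome: (T1, X) with payoffs (9, 9).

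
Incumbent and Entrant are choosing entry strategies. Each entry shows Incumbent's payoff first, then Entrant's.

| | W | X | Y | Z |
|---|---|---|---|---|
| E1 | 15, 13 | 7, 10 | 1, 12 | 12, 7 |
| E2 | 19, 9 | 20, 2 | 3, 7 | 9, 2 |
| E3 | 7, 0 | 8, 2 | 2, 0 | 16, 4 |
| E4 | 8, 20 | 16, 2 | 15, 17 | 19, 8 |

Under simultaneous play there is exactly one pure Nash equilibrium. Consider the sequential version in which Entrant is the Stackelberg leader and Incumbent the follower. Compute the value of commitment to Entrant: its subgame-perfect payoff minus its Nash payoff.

Work backward from Incumbent's decision.
- W: BR = E2, leader payoff 9.
- X: BR = E2, leader payoff 2.
- Y: BR = E4, leader payoff 17.
- Z: BR = E4, leader payoff 8.
Entrant's induced payoffs are 9, 2, 17, 8, so Entrant commits to Y. Subgame-perfect outcome: (E4, Y) with payoffs (15, 17).
For the simultaneous game, intersect best replies.
Incumbent's best replies: W→E2; X→E2; Y→E4; Z→E4.
Entrant's best replies: E1→W; E2→W; E3→Z; E4→W.
Only (E2, W) has each player best-responding; Nash payoffs (19, 9).
Entrant's commitment gain: 17 − 9 = 8.

8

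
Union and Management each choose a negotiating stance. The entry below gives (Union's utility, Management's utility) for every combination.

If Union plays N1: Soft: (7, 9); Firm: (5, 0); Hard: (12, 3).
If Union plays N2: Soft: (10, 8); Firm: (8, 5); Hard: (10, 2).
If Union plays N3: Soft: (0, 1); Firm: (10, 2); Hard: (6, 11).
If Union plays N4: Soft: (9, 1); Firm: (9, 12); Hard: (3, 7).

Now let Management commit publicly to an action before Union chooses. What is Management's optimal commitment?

Soft

Solve by backward induction (Management leads).
- Soft → Union plays N2 (best of 7, 10, 0, 9); Management gets 8.
- Firm → Union plays N3 (best of 5, 8, 10, 9); Management gets 2.
- Hard → Union plays N1 (best of 12, 10, 6, 3); Management gets 3.
Among 8, 2, 3, the best is 8 at Soft. Subgame-perfect outcome: (N2, Soft) with payoffs (10, 8).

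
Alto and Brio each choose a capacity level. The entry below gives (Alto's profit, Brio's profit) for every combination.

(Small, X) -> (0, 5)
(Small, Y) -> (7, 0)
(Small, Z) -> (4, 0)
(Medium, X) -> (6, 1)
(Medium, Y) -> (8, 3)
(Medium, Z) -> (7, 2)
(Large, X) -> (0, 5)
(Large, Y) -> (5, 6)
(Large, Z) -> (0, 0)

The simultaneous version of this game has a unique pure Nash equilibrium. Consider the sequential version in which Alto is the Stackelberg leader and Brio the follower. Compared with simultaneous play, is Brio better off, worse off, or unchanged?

Backward induction with Alto moving first.
- Small: Brio compares 5, 0, 0 and picks X; Alto would get 0.
- Medium: Brio compares 1, 3, 2 and picks Y; Alto would get 8.
- Large: Brio compares 5, 6, 0 and picks Y; Alto would get 5.
Among 0, 8, 5, the best is 8 at Medium. Subgame-perfect outcome: (Medium, Y) with payoffs (8, 3).
Now find the simultaneous Nash equilibrium.
Alto's best replies: X→Medium; Y→Medium; Z→Medium.
Brio's best replies: Small→X; Medium→Y; Large→Y.
Only (Medium, Y) has each player best-responding; Nash payoffs (8, 3).
Brio earns 3 sequentially versus 3 at the Nash outcome: unchanged.

unchanged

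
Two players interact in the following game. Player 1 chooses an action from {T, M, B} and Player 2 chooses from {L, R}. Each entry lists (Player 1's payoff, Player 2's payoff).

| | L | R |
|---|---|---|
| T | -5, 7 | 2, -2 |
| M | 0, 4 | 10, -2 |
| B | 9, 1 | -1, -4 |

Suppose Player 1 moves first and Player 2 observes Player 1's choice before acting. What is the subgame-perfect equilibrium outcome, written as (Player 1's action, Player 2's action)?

(B, L)

Backward induction with Player 1 moving first.
- T → Player 2 plays L (best of 7, -2); Player 1 gets -5.
- M → Player 2 plays L (best of 4, -2); Player 1 gets 0.
- B → Player 2 plays L (best of 1, -4); Player 1 gets 9.
Player 1's induced payoffs are -5, 0, 9, so Player 1 commits to B. Subgame-perfect outcome: (B, L) with payoffs (9, 1).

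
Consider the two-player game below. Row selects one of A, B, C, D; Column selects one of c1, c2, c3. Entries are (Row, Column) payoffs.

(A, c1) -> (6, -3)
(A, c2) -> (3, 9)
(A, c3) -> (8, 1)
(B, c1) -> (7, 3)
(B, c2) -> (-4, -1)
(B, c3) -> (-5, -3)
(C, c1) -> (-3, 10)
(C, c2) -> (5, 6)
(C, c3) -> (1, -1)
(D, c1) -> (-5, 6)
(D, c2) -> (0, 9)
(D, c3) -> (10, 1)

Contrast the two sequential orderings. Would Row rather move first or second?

first

If Row leads: Column's best replies are A→c2, B→c1, C→c1, D→c2; Row's induced payoffs 3, 7, -3, 0; outcome (B, c1), payoffs (7, 3).
If Column leads: Row's best replies are c1→B, c2→C, c3→D; Column's induced payoffs 3, 6, 1; outcome (C, c2), payoffs (5, 6).
Row gets 7 moving first and 5 moving second, so Row prefers to move first.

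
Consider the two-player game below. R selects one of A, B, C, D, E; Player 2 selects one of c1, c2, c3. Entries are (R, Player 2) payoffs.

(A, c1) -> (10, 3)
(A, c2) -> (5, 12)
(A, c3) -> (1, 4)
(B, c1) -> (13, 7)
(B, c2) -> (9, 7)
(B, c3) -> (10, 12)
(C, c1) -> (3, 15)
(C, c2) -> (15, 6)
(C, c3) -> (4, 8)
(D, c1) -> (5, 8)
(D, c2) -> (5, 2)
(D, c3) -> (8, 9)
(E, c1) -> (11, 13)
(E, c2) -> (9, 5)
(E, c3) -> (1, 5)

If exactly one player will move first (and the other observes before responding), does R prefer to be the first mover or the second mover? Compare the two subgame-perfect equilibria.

If R leads: Player 2's best replies are A→c2, B→c3, C→c1, D→c3, E→c1; R's induced payoffs 5, 10, 3, 8, 11; outcome (E, c1), payoffs (11, 13).
If Player 2 leads: R's best replies are c1→B, c2→C, c3→B; Player 2's induced payoffs 7, 6, 12; outcome (B, c3), payoffs (10, 12).
R gets 11 moving first and 10 moving second, so R prefers to move first.

first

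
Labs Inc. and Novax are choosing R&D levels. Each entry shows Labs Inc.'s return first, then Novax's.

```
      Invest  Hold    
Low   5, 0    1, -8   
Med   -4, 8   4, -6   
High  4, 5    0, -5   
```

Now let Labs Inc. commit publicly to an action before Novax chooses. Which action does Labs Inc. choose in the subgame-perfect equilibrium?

Low

Work backward from Novax's decision.
- Low: Novax compares 0, -8 and picks Invest; Labs Inc. would get 5.
- Med: Novax compares 8, -6 and picks Invest; Labs Inc. would get -4.
- High: Novax compares 5, -5 and picks Invest; Labs Inc. would get 4.
Labs Inc.'s induced payoffs are 5, -4, 4, so Labs Inc. commits to Low. Subgame-perfect outcome: (Low, Invest) with payoffs (5, 0).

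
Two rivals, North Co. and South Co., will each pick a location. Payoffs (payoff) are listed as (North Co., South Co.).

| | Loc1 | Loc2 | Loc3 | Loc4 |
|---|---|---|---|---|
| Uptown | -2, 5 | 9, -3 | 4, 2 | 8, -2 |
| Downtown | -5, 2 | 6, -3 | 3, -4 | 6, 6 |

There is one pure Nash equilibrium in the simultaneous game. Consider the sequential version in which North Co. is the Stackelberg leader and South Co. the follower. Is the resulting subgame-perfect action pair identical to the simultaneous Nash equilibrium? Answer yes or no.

no

South Co. best-responds to each possible North Co. move:
- Uptown → South Co. plays Loc1 (best of 5, -3, 2, -2); North Co. gets -2.
- Downtown → South Co. plays Loc4 (best of 2, -3, -4, 6); North Co. gets 6.
Among -2, 6, the best is 6 at Downtown. Subgame-perfect outcome: (Downtown, Loc4) with payoffs (6, 6).
Under simultaneous play:
North Co.'s best replies: Loc1→Uptown; Loc2→Uptown; Loc3→Uptown; Loc4→Uptown.
South Co.'s best replies: Uptown→Loc1; Downtown→Loc4.
The unique mutual best reply is (Uptown, Loc1), giving (-2, 5).
Sequential outcome (Downtown, Loc4) differs from the Nash profile (Uptown, Loc1).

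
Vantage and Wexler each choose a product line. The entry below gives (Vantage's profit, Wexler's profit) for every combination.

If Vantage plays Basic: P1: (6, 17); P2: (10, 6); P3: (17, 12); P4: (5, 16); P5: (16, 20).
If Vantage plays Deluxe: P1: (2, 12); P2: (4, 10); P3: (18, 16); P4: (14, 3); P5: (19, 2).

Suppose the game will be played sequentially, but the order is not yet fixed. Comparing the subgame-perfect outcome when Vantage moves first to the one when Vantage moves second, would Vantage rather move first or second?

If Vantage leads: Wexler's best replies are Basic→P5, Deluxe→P3; Vantage's induced payoffs 16, 18; outcome (Deluxe, P3), payoffs (18, 16).
If Wexler leads: Vantage's best replies are P1→Basic, P2→Basic, P3→Deluxe, P4→Deluxe, P5→Deluxe; Wexler's induced payoffs 17, 6, 16, 3, 2; outcome (Basic, P1), payoffs (6, 17).
Vantage gets 18 moving first and 6 moving second, so Vantage prefers to move first.

first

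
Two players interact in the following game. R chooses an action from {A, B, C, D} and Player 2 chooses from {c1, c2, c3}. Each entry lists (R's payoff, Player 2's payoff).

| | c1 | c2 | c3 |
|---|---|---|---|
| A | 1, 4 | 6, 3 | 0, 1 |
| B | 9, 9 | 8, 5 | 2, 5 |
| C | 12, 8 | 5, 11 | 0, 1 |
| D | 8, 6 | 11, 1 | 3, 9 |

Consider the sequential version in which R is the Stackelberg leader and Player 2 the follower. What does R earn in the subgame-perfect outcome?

Player 2 best-responds to each possible R move:
- A: Player 2 compares 4, 3, 1 and picks c1; R would get 1.
- B: Player 2 compares 9, 5, 5 and picks c1; R would get 9.
- C: Player 2 compares 8, 11, 1 and picks c2; R would get 5.
- D: Player 2 compares 6, 1, 9 and picks c3; R would get 3.
R's induced payoffs are 1, 9, 5, 3, so R commits to B. Subgame-perfect outcome: (B, c1) with payoffs (9, 9).

9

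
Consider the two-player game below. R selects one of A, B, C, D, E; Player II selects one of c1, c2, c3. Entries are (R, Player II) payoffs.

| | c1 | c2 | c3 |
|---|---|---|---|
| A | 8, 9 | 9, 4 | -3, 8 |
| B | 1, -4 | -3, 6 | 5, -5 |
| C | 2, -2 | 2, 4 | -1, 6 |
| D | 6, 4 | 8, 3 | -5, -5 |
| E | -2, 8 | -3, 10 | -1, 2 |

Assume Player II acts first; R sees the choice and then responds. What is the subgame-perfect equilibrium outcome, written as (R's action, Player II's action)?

R best-responds to each possible Player II move:
- c1: BR = A, leader payoff 9.
- c2: BR = A, leader payoff 4.
- c3: BR = B, leader payoff -5.
Maximizing over 9, 4, -5, Player II chooses c1. Subgame-perfect outcome: (A, c1) with payoffs (8, 9).

(A, c1)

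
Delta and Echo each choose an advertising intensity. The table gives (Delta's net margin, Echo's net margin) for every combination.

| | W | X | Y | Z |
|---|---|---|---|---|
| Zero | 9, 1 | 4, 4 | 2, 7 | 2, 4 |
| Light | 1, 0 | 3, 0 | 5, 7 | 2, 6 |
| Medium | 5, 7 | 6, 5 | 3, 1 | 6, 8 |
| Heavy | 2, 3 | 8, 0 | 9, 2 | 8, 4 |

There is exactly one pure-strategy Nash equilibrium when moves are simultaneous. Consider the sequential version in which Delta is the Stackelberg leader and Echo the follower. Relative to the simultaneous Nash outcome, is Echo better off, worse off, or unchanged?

unchanged

Backward induction with Delta moving first.
- Zero: Echo compares 1, 4, 7, 4 and picks Y; Delta would get 2.
- Light: Echo compares 0, 0, 7, 6 and picks Y; Delta would get 5.
- Medium: Echo compares 7, 5, 1, 8 and picks Z; Delta would get 6.
- Heavy: Echo compares 3, 0, 2, 4 and picks Z; Delta would get 8.
Maximizing over 2, 5, 6, 8, Delta chooses Heavy. Subgame-perfect outcome: (Heavy, Z) with payoffs (8, 4).
For the simultaneous game, intersect best replies.
Delta's best replies: W→Zero; X→Heavy; Y→Heavy; Z→Heavy.
Echo's best replies: Zero→Y; Light→Y; Medium→Z; Heavy→Z.
The unique mutual best reply is (Heavy, Z), giving (8, 4).
Echo earns 4 sequentially versus 4 at the Nash outcome: unchanged.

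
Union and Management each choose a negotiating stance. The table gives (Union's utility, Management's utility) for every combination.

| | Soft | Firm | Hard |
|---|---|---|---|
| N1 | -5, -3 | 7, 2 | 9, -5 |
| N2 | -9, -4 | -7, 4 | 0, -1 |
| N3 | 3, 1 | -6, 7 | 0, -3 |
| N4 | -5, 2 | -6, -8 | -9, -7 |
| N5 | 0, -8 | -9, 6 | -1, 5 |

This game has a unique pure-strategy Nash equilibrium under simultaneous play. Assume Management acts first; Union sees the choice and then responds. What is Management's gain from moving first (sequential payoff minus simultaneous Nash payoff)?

Backward induction with Management moving first.
- Soft → Union plays N3 (best of -5, -9, 3, -5, 0); Management gets 1.
- Firm → Union plays N1 (best of 7, -7, -6, -6, -9); Management gets 2.
- Hard → Union plays N1 (best of 9, 0, 0, -9, -1); Management gets -5.
Among 1, 2, -5, the best is 2 at Firm. Subgame-perfect outcome: (N1, Firm) with payoffs (7, 2).
Under simultaneous play:
Union's best replies: Soft→N3; Firm→N1; Hard→N1.
Management's best replies: N1→Firm; N2→Firm; N3→Firm; N4→Soft; N5→Firm.
The unique mutual best reply is (N1, Firm), giving (7, 2).
Management's commitment gain: 2 − 2 = 0.

0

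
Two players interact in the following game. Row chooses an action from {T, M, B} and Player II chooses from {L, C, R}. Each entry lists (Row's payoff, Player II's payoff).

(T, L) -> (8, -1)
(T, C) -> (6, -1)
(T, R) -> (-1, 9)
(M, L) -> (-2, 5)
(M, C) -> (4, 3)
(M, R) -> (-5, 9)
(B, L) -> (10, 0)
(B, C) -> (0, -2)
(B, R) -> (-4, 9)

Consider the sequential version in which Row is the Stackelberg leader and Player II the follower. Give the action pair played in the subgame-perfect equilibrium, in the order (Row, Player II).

(T, R)

Work backward from Player II's decision.
- T: BR = R, leader payoff -1.
- M: BR = R, leader payoff -5.
- B: BR = R, leader payoff -4.
Maximizing over -1, -5, -4, Row chooses T. Subgame-perfect outcome: (T, R) with payoffs (-1, 9).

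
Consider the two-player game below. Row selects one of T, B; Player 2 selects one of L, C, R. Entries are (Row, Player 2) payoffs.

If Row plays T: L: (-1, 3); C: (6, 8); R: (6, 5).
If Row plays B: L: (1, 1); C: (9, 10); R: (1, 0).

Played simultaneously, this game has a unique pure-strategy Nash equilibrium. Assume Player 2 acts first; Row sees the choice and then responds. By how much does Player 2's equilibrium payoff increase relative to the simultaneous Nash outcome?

0

Backward induction with Player 2 moving first.
- L → Row plays B (best of -1, 1); Player 2 gets 1.
- C → Row plays B (best of 6, 9); Player 2 gets 10.
- R → Row plays T (best of 6, 1); Player 2 gets 5.
Player 2's induced payoffs are 1, 10, 5, so Player 2 commits to C. Subgame-perfect outcome: (B, C) with payoffs (9, 10).
For the simultaneous game, intersect best replies.
Row's best replies: L→B; C→B; R→T.
Player 2's best replies: T→C; B→C.
Only (B, C) has each player best-responding; Nash payoffs (9, 10).
Player 2's commitment gain: 10 − 10 = 0.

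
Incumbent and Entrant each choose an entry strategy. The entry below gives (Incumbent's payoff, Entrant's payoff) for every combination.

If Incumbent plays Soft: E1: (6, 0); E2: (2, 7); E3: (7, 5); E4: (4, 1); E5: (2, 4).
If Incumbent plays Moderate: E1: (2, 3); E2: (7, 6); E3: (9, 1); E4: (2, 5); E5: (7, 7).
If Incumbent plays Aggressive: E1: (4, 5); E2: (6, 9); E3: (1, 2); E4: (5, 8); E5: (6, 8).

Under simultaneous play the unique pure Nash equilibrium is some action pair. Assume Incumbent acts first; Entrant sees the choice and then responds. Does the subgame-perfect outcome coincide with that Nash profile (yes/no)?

yes

Entrant best-responds to each possible Incumbent move:
- Soft: Entrant compares 0, 7, 5, 1, 4 and picks E2; Incumbent would get 2.
- Moderate: Entrant compares 3, 6, 1, 5, 7 and picks E5; Incumbent would get 7.
- Aggressive: Entrant compares 5, 9, 2, 8, 8 and picks E2; Incumbent would get 6.
Among 2, 7, 6, the best is 7 at Moderate. Subgame-perfect outcome: (Moderate, E5) with payoffs (7, 7).
Under simultaneous play:
Incumbent's best replies: E1→Soft; E2→Moderate; E3→Moderate; E4→Aggressive; E5→Moderate.
Entrant's best replies: Soft→E2; Moderate→E5; Aggressive→E2.
Only (Moderate, E5) has each player best-responding; Nash payoffs (7, 7).
Sequential outcome (Moderate, E5) coincides with the Nash profile (Moderate, E5).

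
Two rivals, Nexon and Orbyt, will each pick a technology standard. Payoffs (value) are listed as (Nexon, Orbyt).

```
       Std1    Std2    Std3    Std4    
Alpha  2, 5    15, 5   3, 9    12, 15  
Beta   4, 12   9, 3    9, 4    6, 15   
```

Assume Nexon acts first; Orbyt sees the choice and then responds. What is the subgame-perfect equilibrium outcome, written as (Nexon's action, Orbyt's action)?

Backward induction with Nexon moving first.
- Alpha: Orbyt compares 5, 5, 9, 15 and picks Std4; Nexon would get 12.
- Beta: Orbyt compares 12, 3, 4, 15 and picks Std4; Nexon would get 6.
Maximizing over 12, 6, Nexon chooses Alpha. Subgame-perfect outcome: (Alpha, Std4) with payoffs (12, 15).

(Alpha, Std4)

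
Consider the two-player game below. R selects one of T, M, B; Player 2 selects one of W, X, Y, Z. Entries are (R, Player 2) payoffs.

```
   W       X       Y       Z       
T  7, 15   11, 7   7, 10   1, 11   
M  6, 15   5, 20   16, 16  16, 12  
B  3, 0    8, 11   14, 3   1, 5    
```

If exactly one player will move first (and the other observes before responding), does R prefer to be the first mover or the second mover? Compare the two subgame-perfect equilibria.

If R leads: Player 2's best replies are T→W, M→X, B→X; R's induced payoffs 7, 5, 8; outcome (B, X), payoffs (8, 11).
If Player 2 leads: R's best replies are W→T, X→T, Y→M, Z→M; Player 2's induced payoffs 15, 7, 16, 12; outcome (M, Y), payoffs (16, 16).
R gets 8 moving first and 16 moving second, so R prefers to move second.

second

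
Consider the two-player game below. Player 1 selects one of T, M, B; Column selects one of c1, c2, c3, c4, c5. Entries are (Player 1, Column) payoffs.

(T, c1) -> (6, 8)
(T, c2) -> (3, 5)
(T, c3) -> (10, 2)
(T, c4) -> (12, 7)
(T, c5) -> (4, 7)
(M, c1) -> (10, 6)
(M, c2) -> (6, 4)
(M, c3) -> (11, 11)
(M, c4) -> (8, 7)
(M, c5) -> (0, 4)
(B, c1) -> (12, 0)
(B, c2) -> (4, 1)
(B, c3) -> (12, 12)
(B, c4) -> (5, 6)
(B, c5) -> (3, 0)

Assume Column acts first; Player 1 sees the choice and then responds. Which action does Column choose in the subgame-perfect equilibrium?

c3

Backward induction with Column moving first.
- c1: Player 1 compares 6, 10, 12 and picks B; Column would get 0.
- c2: Player 1 compares 3, 6, 4 and picks M; Column would get 4.
- c3: Player 1 compares 10, 11, 12 and picks B; Column would get 12.
- c4: Player 1 compares 12, 8, 5 and picks T; Column would get 7.
- c5: Player 1 compares 4, 0, 3 and picks T; Column would get 7.
Maximizing over 0, 4, 12, 7, 7, Column chooses c3. Subgame-perfect outcome: (B, c3) with payoffs (12, 12).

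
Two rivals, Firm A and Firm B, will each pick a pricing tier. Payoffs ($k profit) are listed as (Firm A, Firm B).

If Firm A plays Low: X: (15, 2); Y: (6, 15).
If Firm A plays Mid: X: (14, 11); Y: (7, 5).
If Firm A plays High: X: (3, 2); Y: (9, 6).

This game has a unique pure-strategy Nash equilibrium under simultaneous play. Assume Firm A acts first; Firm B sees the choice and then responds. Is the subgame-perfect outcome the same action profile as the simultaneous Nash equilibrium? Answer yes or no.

Work backward from Firm B's decision.
- Low: BR = Y, leader payoff 6.
- Mid: BR = X, leader payoff 14.
- High: BR = Y, leader payoff 9.
Maximizing over 6, 14, 9, Firm A chooses Mid. Subgame-perfect outcome: (Mid, X) with payoffs (14, 11).
Now find the simultaneous Nash equilibrium.
Firm A's best replies: X→Low; Y→High.
Firm B's best replies: Low→Y; Mid→X; High→Y.
The unique mutual best reply is (High, Y), giving (9, 6).
Sequential outcome (Mid, X) differs from the Nash profile (High, Y).

no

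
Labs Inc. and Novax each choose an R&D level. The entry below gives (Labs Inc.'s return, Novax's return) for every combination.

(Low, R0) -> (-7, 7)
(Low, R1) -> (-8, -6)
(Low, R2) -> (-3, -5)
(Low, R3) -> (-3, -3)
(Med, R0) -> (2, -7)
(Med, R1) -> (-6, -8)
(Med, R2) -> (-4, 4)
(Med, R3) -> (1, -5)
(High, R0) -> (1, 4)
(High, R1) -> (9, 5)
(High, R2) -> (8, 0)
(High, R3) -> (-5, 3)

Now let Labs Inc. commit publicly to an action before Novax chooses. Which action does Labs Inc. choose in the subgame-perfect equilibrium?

High

Backward induction with Labs Inc. moving first.
- Low → Novax plays R0 (best of 7, -6, -5, -3); Labs Inc. gets -7.
- Med → Novax plays R2 (best of -7, -8, 4, -5); Labs Inc. gets -4.
- High → Novax plays R1 (best of 4, 5, 0, 3); Labs Inc. gets 9.
Maximizing over -7, -4, 9, Labs Inc. chooses High. Subgame-perfect outcome: (High, R1) with payoffs (9, 5).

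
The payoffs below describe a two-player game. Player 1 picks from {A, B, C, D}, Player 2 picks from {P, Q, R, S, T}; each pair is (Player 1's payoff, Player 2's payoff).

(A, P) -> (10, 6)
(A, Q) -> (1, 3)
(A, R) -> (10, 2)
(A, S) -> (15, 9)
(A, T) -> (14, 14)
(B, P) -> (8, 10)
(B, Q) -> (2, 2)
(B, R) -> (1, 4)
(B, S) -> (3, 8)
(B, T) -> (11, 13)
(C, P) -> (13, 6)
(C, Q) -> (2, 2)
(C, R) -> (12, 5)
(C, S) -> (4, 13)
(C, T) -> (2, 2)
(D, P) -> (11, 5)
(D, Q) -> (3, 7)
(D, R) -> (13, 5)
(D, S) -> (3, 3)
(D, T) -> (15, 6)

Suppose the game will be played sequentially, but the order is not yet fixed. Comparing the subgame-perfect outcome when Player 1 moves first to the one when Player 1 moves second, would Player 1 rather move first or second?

If Player 1 leads: Player 2's best replies are A→T, B→T, C→S, D→Q; Player 1's induced payoffs 14, 11, 4, 3; outcome (A, T), payoffs (14, 14).
If Player 2 leads: Player 1's best replies are P→C, Q→D, R→D, S→A, T→D; Player 2's induced payoffs 6, 7, 5, 9, 6; outcome (A, S), payoffs (15, 9).
Player 1 gets 14 moving first and 15 moving second, so Player 1 prefers to move second.

second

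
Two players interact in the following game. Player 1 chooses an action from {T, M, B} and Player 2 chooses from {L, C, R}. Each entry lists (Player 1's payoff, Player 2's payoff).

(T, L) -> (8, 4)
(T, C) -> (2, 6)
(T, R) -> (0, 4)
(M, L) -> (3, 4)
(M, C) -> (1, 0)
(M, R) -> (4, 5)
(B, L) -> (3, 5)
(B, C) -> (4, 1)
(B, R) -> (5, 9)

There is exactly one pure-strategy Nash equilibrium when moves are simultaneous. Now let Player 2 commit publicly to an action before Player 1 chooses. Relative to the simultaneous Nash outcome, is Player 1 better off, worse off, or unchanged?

Solve by backward induction (Player 2 leads).
- L: BR = T, leader payoff 4.
- C: BR = B, leader payoff 1.
- R: BR = B, leader payoff 9.
Among 4, 1, 9, the best is 9 at R. Subgame-perfect outcome: (B, R) with payoffs (5, 9).
For the simultaneous game, intersect best replies.
Player 1's best replies: L→T; C→B; R→B.
Player 2's best replies: T→C; M→R; B→R.
Only (B, R) has each player best-responding; Nash payoffs (5, 9).
Player 1 earns 5 sequentially versus 5 at the Nash outcome: unchanged.

unchanged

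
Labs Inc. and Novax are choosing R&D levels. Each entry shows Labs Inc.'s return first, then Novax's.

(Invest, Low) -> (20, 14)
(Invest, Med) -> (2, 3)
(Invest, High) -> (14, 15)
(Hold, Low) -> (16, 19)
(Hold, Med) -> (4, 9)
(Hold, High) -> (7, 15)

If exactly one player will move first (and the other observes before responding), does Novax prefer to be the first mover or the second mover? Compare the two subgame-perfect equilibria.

If Labs Inc. leads: Novax's best replies are Invest→High, Hold→Low; Labs Inc.'s induced payoffs 14, 16; outcome (Hold, Low), payoffs (16, 19).
If Novax leads: Labs Inc.'s best replies are Low→Invest, Med→Hold, High→Invest; Novax's induced payoffs 14, 9, 15; outcome (Invest, High), payoffs (14, 15).
Novax gets 15 moving first and 19 moving second, so Novax prefers to move second.

second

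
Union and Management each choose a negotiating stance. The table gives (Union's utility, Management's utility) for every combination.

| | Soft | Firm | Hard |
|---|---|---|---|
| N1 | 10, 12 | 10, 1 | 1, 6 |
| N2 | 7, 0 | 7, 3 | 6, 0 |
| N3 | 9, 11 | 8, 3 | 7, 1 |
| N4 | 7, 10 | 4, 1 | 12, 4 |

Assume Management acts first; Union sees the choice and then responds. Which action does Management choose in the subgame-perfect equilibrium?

Union best-responds to each possible Management move:
- Soft: Union compares 10, 7, 9, 7 and picks N1; Management would get 12.
- Firm: Union compares 10, 7, 8, 4 and picks N1; Management would get 1.
- Hard: Union compares 1, 6, 7, 12 and picks N4; Management would get 4.
Management's induced payoffs are 12, 1, 4, so Management commits to Soft. Subgame-perfect outcome: (N1, Soft) with payoffs (10, 12).

Soft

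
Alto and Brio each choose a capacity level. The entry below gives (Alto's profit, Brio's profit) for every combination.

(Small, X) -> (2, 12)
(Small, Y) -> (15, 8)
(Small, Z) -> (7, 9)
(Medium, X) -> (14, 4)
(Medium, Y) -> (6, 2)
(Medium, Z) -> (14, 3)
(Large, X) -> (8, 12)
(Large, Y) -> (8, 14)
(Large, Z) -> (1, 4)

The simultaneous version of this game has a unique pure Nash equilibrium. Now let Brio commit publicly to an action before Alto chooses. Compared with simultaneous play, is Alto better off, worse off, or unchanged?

Solve by backward induction (Brio leads).
- X: BR = Medium, leader payoff 4.
- Y: BR = Small, leader payoff 8.
- Z: BR = Medium, leader payoff 3.
Among 4, 8, 3, the best is 8 at Y. Subgame-perfect outcome: (Small, Y) with payoffs (15, 8).
Under simultaneous play:
Alto's best replies: X→Medium; Y→Small; Z→Medium.
Brio's best replies: Small→X; Medium→X; Large→Y.
The unique mutual best reply is (Medium, X), giving (14, 4).
Alto earns 15 sequentially versus 14 at the Nash outcome: better off.

better off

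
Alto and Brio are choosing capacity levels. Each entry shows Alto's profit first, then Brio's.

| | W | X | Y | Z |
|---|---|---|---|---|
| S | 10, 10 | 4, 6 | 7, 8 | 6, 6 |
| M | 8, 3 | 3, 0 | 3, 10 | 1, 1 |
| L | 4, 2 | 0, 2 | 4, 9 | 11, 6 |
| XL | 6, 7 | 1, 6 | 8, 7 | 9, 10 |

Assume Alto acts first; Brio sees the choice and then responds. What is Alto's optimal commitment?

S

Solve by backward induction (Alto leads).
- S: Brio compares 10, 6, 8, 6 and picks W; Alto would get 10.
- M: Brio compares 3, 0, 10, 1 and picks Y; Alto would get 3.
- L: Brio compares 2, 2, 9, 6 and picks Y; Alto would get 4.
- XL: Brio compares 7, 6, 7, 10 and picks Z; Alto would get 9.
Among 10, 3, 4, 9, the best is 10 at S. Subgame-perfect outcome: (S, W) with payoffs (10, 10).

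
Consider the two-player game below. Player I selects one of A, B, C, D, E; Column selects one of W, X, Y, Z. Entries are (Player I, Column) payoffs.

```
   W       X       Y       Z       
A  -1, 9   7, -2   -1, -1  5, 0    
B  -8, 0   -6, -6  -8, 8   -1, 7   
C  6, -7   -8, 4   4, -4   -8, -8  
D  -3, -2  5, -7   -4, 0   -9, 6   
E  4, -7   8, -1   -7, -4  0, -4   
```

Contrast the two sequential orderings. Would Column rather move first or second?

If Player I leads: Column's best replies are A→W, B→Y, C→X, D→Z, E→X; Player I's induced payoffs -1, -8, -8, -9, 8; outcome (E, X), payoffs (8, -1).
If Column leads: Player I's best replies are W→C, X→E, Y→C, Z→A; Column's induced payoffs -7, -1, -4, 0; outcome (A, Z), payoffs (5, 0).
Column gets 0 moving first and -1 moving second, so Column prefers to move first.

first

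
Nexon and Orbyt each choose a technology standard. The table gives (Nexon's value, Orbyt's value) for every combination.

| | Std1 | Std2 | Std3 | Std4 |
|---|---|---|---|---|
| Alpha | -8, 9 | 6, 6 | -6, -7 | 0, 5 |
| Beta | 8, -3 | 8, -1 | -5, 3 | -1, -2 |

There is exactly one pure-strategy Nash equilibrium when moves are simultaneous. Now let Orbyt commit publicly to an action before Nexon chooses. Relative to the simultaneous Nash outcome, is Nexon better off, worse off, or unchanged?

better off

Solve by backward induction (Orbyt leads).
- Std1 → Nexon plays Beta (best of -8, 8); Orbyt gets -3.
- Std2 → Nexon plays Beta (best of 6, 8); Orbyt gets -1.
- Std3 → Nexon plays Beta (best of -6, -5); Orbyt gets 3.
- Std4 → Nexon plays Alpha (best of 0, -1); Orbyt gets 5.
Among -3, -1, 3, 5, the best is 5 at Std4. Subgame-perfect outcome: (Alpha, Std4) with payoffs (0, 5).
Under simultaneous play:
Nexon's best replies: Std1→Beta; Std2→Beta; Std3→Beta; Std4→Alpha.
Orbyt's best replies: Alpha→Std1; Beta→Std3.
The unique mutual best reply is (Beta, Std3), giving (-5, 3).
Nexon earns 0 sequentially versus -5 at the Nash outcome: better off.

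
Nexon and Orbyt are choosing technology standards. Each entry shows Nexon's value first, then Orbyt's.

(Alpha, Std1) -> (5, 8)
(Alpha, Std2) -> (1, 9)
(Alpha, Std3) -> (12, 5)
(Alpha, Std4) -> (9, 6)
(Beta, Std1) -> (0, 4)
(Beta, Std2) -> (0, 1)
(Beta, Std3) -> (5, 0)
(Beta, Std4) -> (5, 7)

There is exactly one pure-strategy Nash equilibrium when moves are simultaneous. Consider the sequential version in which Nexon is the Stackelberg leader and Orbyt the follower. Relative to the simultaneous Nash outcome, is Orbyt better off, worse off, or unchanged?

Backward induction with Nexon moving first.
- Alpha: BR = Std2, leader payoff 1.
- Beta: BR = Std4, leader payoff 5.
Nexon's induced payoffs are 1, 5, so Nexon commits to Beta. Subgame-perfect outcome: (Beta, Std4) with payoffs (5, 7).
Now find the simultaneous Nash equilibrium.
Nexon's best replies: Std1→Alpha; Std2→Alpha; Std3→Alpha; Std4→Alpha.
Orbyt's best replies: Alpha→Std2; Beta→Std4.
The unique mutual best reply is (Alpha, Std2), giving (1, 9).
Orbyt earns 7 sequentially versus 9 at the Nash outcome: worse off.

worse off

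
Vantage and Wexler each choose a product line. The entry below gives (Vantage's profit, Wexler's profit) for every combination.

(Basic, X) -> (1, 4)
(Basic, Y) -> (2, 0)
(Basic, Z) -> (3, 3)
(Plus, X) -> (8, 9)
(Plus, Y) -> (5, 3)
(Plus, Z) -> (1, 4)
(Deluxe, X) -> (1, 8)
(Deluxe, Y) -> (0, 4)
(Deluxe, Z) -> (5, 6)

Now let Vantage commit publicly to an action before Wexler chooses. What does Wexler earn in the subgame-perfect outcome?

9

Solve by backward induction (Vantage leads).
- Basic: Wexler compares 4, 0, 3 and picks X; Vantage would get 1.
- Plus: Wexler compares 9, 3, 4 and picks X; Vantage would get 8.
- Deluxe: Wexler compares 8, 4, 6 and picks X; Vantage would get 1.
Among 1, 8, 1, the best is 8 at Plus. Subgame-perfect outcome: (Plus, X) with payoffs (8, 9).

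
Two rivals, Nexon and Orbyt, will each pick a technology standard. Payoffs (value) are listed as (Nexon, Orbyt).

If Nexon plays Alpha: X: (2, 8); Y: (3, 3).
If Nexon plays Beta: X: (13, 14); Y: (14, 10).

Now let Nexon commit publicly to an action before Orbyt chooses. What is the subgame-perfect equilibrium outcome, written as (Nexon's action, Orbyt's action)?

Work backward from Orbyt's decision.
- Alpha: Orbyt compares 8, 3 and picks X; Nexon would get 2.
- Beta: Orbyt compares 14, 10 and picks X; Nexon would get 13.
Maximizing over 2, 13, Nexon chooses Beta. Subgame-perfect outcome: (Beta, X) with payoffs (13, 14).

(Beta, X)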